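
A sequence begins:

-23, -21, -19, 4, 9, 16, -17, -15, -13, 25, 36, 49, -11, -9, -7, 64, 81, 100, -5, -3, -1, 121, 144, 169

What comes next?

Positions follow the repeating pattern AAABBB; grouping by letter gives 2 tracks.
Subsequence A = -23, -21, -19, -17, -15, -13, -11, -9, -7, -5, -3, -1: linear: a_n = -25 + 2·n.
Subsequence B = 4, 9, 16, 25, 36, 49, 64, 81, 100, 121, 144, 169: perfect squares starting at 2².
Position 25 falls in subsequence A as its term 13, giving 1.

1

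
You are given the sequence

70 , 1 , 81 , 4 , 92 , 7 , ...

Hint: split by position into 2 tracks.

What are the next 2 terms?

103, 10

Taking every 2nd term gives 2 separate tracks.
Track A is 70, 81, 92, which is arithmetic, step +11.
Track B is 1, 4, 7, which is arithmetic with common difference +3.
Term 7 comes from track A (its 4th entry): 103.
The 8th slot belongs to track B; its 4th term is 10.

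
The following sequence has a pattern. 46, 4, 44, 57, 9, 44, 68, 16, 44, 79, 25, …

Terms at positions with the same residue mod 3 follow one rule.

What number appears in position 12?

44

Split by position mod 3 into 3 tracks.
Track A: 46, 57, 68, 79 — arithmetic, step +11.
Track B: 4, 9, 16, 25 — consecutive squares n² from n = 2.
Track C: 44, 44, 44 — the constant sequence 44.
The 12th slot belongs to track C; its 4th term is 44.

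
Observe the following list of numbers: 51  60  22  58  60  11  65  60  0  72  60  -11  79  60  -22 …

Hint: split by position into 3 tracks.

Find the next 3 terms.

86, 60, -33

The terms cycle through 3 interleaved subsequences.
Track A is 51, 58, 65, 72, 79, which is arithmetic with common difference +7.
Track B is 60, 60, 60, 60, 60, which is the constant sequence 60.
Track C is 22, 11, 0, -11, -22, which is arithmetic, step −11.
Position 16 → track A, term 6 = 86.
The 17th slot belongs to track B; its 6th term is 60.
Term 18 comes from track C (its 6th entry): -33.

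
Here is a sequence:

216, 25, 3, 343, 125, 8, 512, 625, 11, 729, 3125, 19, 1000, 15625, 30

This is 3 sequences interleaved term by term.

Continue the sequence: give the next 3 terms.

1331, 78125, 49

Split by position mod 3 into 3 tracks.
Track A: 216, 343, 512, 729, 1000 — consecutive cubes n³ from n = 6.
Track B: 25, 125, 625, 3125, 15625 — powers 5^2, 5^3, 5^4, ….
Track C: 3, 8, 11, 19, 30 — Fibonacci-style (each term is the sum of the two before it).
The 16th slot belongs to track A; its 6th term is 1331.
Term 17 comes from track B (its 6th entry): 78125.
Term 18 comes from track C (its 6th entry): 49.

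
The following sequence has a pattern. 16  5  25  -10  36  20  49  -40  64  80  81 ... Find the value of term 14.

Taking every 2nd term gives 2 separate tracks.
Subsequence A is 16, 25, 36, 49, 64, 81, which is consecutive squares n² from n = 4.
Subsequence B is 5, -10, 20, -40, 80, which is geometric, ×-2 each step.
Position 14 → subsequence B, term 7 = 320.

320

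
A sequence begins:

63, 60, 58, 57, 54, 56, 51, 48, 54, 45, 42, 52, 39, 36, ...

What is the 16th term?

The slot pattern repeats as AAB (period 3), so there are 2 interleaved tracks.
Subsequence A is 63, 60, 57, 54, 51, 48, 45, 42, 39, 36, which is arithmetic with common difference −3.
Subsequence B is 58, 56, 54, 52, which is subtracting 2 each time.
Position 16 → subsequence A, term 11 = 33.

33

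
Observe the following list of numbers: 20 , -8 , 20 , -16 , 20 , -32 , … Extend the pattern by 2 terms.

20, -64

Odd-indexed and even-indexed terms follow separate rules.
Stream A: 20, 20, 20 — constant 20.
Stream B: -8, -16, -32 — geometric, ×2 each step.
Term 7 comes from stream A (its 4th entry): 20.
The 8th slot belongs to stream B; its 4th term is -64.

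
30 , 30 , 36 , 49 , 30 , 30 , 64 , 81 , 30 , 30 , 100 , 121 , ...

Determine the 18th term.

The slot pattern repeats as AABB (period 4), so there are 2 interleaved tracks.
Track A = 30, 30, 30, 30, 30, 30: constant 30.
Track B = 36, 49, 64, 81, 100, 121: consecutive squares n² from n = 6.
Term 18 comes from track A (its 10th entry): 30.

30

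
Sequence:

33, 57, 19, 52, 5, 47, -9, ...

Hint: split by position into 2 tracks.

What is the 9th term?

The terms cycle through 2 interleaved subsequences.
Stream A: 33, 19, 5, -9 — arithmetic with common difference −14.
Stream B: 57, 52, 47 — linear: a_n = 62 − 5·n.
Position 9 → stream A, term 5 = -23.

-23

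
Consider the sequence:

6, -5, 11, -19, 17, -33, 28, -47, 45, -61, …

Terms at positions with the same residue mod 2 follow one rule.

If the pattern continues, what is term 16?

Split by position mod 2 into 2 tracks.
Stream A: 6, 11, 17, 28, 45 (Fibonacci-style (each term is the sum of the two before it)).
Stream B: -5, -19, -33, -47, -61 (linear: a_n = 9 − 14·n).
The 16th slot belongs to stream B; its 8th term is -103.

-103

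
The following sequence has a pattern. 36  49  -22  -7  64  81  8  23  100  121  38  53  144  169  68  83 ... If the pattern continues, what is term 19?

Reading positions in blocks of 4 reveals the pattern AABB — 2 tracks woven together.
Track A: 36, 49, 64, 81, 100, 121, 144, 169 — consecutive squares n² from n = 6.
Track B: -22, -7, 8, 23, 38, 53, 68, 83 — arithmetic with common difference +15.
Term 19 comes from track B (its 9th entry): 98.

98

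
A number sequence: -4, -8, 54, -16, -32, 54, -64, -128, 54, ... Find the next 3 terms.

Positions follow the repeating pattern AAB; grouping by letter gives 2 tracks.
Track A is -4, -8, -16, -32, -64, -128, which is multiplying by 2 each time.
Track B is 54, 54, 54, which is the constant sequence 54.
The 10th slot belongs to track A; its 7th term is -256.
Term 11 comes from track A (its 8th entry): -512.
The 12th slot belongs to track B; its 4th term is 54.

-256, -512, 54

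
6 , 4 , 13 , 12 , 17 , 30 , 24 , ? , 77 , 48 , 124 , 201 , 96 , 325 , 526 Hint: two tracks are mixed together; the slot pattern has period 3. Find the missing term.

47

The slot pattern repeats as ABB (period 3), so there are 2 interleaved tracks.
Track A: 6, 12, 24, 48, 96 (a geometric progression (common ratio 2)).
Track B: 4, 13, 17, 30, ?, 77, 124, 201, 325, 526 (each term equals the sum of the previous two).
So the missing entry in track B is 47.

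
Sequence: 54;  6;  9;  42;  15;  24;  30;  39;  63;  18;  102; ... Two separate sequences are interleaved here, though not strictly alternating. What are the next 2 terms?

165, 6

The slot pattern repeats as ABB (period 3), so there are 2 interleaved tracks.
Track A: 54, 42, 30, 18. Arithmetic with common difference −12.
Track B: 6, 9, 15, 24, 39, 63, 102. Fibonacci-style (each term is the sum of the two before it).
Term 12 comes from track B (its 8th entry): 165.
Position 13 falls in track A as its term 5, giving 6.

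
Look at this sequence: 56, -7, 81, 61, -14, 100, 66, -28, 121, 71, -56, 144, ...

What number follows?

Read the sequence 3 terms at a time; column i is its own pattern.
Track A: 56, 61, 66, 71. Adding 5 each time.
Track B: -7, -14, -28, -56. Geometric, ×2 each step.
Track C: 81, 100, 121, 144. Perfect squares starting at 9².
Position 13 → track A, term 5 = 76.

76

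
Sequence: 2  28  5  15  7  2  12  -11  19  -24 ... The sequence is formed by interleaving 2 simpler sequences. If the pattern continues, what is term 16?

-63

The terms cycle through 2 interleaved subsequences.
Subsequence A = 2, 5, 7, 12, 19: Fibonacci-style (each term is the sum of the two before it).
Subsequence B = 28, 15, 2, -11, -24: linear: a_n = 41 − 13·n.
The 16th slot belongs to subsequence B; its 8th term is -63.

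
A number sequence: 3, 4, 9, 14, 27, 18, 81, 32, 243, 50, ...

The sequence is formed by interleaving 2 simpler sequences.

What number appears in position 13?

2187

Positions 1, 3, 5, … form one subsequence and positions 2, 4, 6, … form another.
Track A = 3, 9, 27, 81, 243: powers of 3.
Track B = 4, 14, 18, 32, 50: a Fibonacci-like recurrence a_n = a_{n-1} + a_{n-2}.
The 13th slot belongs to track A; its 7th term is 2187.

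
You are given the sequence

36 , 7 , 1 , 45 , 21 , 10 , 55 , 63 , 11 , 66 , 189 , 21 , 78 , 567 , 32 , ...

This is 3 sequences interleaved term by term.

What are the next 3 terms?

Taking every 3rd term gives 3 separate tracks.
Subsequence A: 36, 45, 55, 66, 78 — triangular numbers n(n+1)/2 for n = 8, 9, ….
Subsequence B: 7, 21, 63, 189, 567 — geometric with ratio 3.
Subsequence C: 1, 10, 11, 21, 32 — a Fibonacci-like recurrence a_n = a_{n-1} + a_{n-2}.
Term 16 comes from subsequence A (its 6th entry): 91.
Position 17 → subsequence B, term 6 = 1701.
Term 18 comes from subsequence C (its 6th entry): 53.

91, 1701, 53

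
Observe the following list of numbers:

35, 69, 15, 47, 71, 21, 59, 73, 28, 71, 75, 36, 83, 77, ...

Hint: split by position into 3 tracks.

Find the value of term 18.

55

Read the sequence 3 terms at a time; column i is its own pattern.
Subsequence A: 35, 47, 59, 71, 83 — arithmetic with common difference +12.
Subsequence B: 69, 71, 73, 75, 77 — adding 2 each time.
Subsequence C: 15, 21, 28, 36 — the triangular numbers T_5, T_6, ….
Position 18 → subsequence C, term 6 = 55.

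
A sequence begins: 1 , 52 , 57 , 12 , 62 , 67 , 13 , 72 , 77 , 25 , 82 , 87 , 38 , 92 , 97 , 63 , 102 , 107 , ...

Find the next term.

The slot pattern repeats as ABB (period 3), so there are 2 interleaved tracks.
Track A: 1, 12, 13, 25, 38, 63 — each term equals the sum of the previous two.
Track B: 52, 57, 62, 67, 72, 77, 82, 87, 92, 97, 102, 107 — arithmetic with common difference +5.
Position 19 → track A, term 7 = 101.

101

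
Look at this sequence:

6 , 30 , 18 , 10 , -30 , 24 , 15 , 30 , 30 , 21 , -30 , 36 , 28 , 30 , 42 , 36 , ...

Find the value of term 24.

Split by position mod 3 into 3 tracks.
Stream A = 6, 10, 15, 21, 28, 36: the triangular numbers T_3, T_4, ….
Stream B = 30, -30, 30, -30, 30: the oscillation 30·(−1)^(n+1).
Stream C = 18, 24, 30, 36, 42: arithmetic, step +6.
Term 24 comes from stream C (its 8th entry): 60.

60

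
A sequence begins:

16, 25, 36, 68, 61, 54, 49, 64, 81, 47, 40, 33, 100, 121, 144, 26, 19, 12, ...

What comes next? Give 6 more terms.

169, 196, 225, 5, -2, -9

The slot pattern repeats as AAABBB (period 6), so there are 2 interleaved tracks.
Track A: 16, 25, 36, 49, 64, 81, 100, 121, 144. Perfect squares starting at 4².
Track B: 68, 61, 54, 47, 40, 33, 26, 19, 12. Subtracting 7 each time.
Term 19 comes from track A (its 10th entry): 169.
The 20th slot belongs to track A; its 11th term is 196.
The 21st slot belongs to track A; its 12th term is 225.
Term 22 comes from track B (its 10th entry): 5.
Position 23 falls in track B as its term 11, giving -2.
Term 24 comes from track B (its 12th entry): -9.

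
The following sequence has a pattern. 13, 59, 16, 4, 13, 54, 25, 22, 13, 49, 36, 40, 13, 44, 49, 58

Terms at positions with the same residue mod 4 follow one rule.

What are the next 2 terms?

13, 39

Taking every 4th term gives 4 separate tracks.
Subsequence A is 13, 13, 13, 13, which is constant 13.
Subsequence B is 59, 54, 49, 44, which is subtracting 5 each time.
Subsequence C is 16, 25, 36, 49, which is the squares 4², 5², 6², ….
Subsequence D is 4, 22, 40, 58, which is linear: a_n = -14 + 18·n.
The 17th slot belongs to subsequence A; its 5th term is 13.
Position 18 falls in subsequence B as its term 5, giving 39.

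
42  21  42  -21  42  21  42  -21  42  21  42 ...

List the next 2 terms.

Odd-indexed and even-indexed terms follow separate rules.
Track A: 42, 42, 42, 42, 42, 42 (always 42).
Track B: 21, -21, 21, -21, 21 (the oscillation 21·(−1)^(n+1)).
Position 12 falls in track B as its term 6, giving -21.
Term 13 comes from track A (its 7th entry): 42.

-21, 42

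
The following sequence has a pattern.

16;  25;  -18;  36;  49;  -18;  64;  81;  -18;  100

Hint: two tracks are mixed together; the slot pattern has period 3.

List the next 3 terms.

121, -18, 144

The slot pattern repeats as AAB (period 3), so there are 2 interleaved tracks.
Stream A: 16, 25, 36, 49, 64, 81, 100 — perfect squares starting at 4².
Stream B: -18, -18, -18 — always -18.
Position 11 → stream A, term 8 = 121.
Position 12 → stream B, term 4 = -18.
The 13th slot belongs to stream A; its 9th term is 144.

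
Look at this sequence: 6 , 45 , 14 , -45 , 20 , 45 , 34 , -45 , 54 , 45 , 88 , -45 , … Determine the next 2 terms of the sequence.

Split by position mod 2 into 2 tracks.
Subsequence A = 6, 14, 20, 34, 54, 88: each term equals the sum of the previous two.
Subsequence B = 45, -45, 45, -45, 45, -45: oscillating between 45 and -45.
Position 13 falls in subsequence A as its term 7, giving 142.
Position 14 → subsequence B, term 7 = 45.

142, 45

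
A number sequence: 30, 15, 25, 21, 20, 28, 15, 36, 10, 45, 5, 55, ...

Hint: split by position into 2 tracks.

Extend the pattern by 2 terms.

0, 66

The terms cycle through 2 interleaved subsequences.
Track A = 30, 25, 20, 15, 10, 5: linear: a_n = 35 − 5·n.
Track B = 15, 21, 28, 36, 45, 55: triangular numbers n(n+1)/2 for n = 5, 6, ….
The 13th slot belongs to track A; its 7th term is 0.
Term 14 comes from track B (its 7th entry): 66.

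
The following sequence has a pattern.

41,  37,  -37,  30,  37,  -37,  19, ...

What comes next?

37

Positions follow the repeating pattern ABB; grouping by letter gives 2 tracks.
Stream A: 41, 30, 19 (arithmetic with common difference −11).
Stream B: 37, -37, 37, -37 (the oscillation 37·(−1)^(n+1)).
Term 8 comes from stream B (its 5th entry): 37.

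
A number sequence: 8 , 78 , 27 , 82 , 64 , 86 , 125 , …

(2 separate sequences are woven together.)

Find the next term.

90

The terms cycle through 2 interleaved subsequences.
Track A: 8, 27, 64, 125 (the cubes 2³, 3³, 4³, …).
Track B: 78, 82, 86 (arithmetic, step +4).
The 8th slot belongs to track B; its 4th term is 90.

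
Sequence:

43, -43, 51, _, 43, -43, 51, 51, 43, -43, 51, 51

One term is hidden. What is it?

The slot pattern repeats as AABB (period 4), so there are 2 interleaved tracks.
Track A: 43, -43, 43, -43, 43, -43 (the oscillation 43·(−1)^(n+1)).
Track B: 51, ?, 51, 51, 51, 51 (constant 51).
The gap is track B's term 2; the rule gives 51.

51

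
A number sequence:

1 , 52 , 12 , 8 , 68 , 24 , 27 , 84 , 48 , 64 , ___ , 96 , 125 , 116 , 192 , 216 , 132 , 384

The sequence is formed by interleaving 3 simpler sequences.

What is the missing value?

100

Read the sequence 3 terms at a time; column i is its own pattern.
Track A is 1, 8, 27, 64, 125, 216, which is the cubes 1³, 2³, 3³, ….
Track B is 52, 68, 84, ?, 116, 132, which is linear: a_n = 36 + 16·n.
Track C is 12, 24, 48, 96, 192, 384, which is multiplying by 2 each time.
The gap is track B's term 4; the rule gives 100.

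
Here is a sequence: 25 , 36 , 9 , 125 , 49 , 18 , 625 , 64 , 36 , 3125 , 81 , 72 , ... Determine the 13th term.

The terms cycle through 3 interleaved subsequences.
Subsequence A: 25, 125, 625, 3125 (powers 5^2, 5^3, 5^4, …).
Subsequence B: 36, 49, 64, 81 (consecutive squares n² from n = 6).
Subsequence C: 9, 18, 36, 72 (geometric, ×2 each step).
Term 13 comes from subsequence A (its 5th entry): 15625.

15625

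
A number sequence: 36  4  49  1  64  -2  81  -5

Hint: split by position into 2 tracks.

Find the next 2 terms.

Odd-indexed and even-indexed terms follow separate rules.
Stream A = 36, 49, 64, 81: perfect squares starting at 6².
Stream B = 4, 1, -2, -5: subtracting 3 each time.
The 9th slot belongs to stream A; its 5th term is 100.
The 10th slot belongs to stream B; its 5th term is -8.

100, -8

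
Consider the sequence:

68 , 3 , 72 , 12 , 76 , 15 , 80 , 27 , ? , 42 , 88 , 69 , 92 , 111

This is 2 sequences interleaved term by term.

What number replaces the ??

84

Odd-indexed and even-indexed terms follow separate rules.
Track A: 68, 72, 76, 80, ?, 88, 92 — arithmetic, step +4.
Track B: 3, 12, 15, 27, 42, 69, 111 — each term equals the sum of the previous two.
The gap is track A's term 5; the rule gives 84.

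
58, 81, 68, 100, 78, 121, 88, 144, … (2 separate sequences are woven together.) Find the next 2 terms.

Positions 1, 3, 5, … form one subsequence and positions 2, 4, 6, … form another.
Subsequence A = 58, 68, 78, 88: linear: a_n = 48 + 10·n.
Subsequence B = 81, 100, 121, 144: consecutive squares n² from n = 9.
The 9th slot belongs to subsequence A; its 5th term is 98.
Position 10 → subsequence B, term 5 = 169.

98, 169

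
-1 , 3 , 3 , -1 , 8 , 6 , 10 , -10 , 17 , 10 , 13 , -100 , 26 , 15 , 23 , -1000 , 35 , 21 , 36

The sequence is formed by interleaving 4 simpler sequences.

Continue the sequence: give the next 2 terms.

-10000, 44

Split by position mod 4 into 4 tracks.
Track A: -1, 8, 17, 26, 35 (linear: a_n = -10 + 9·n).
Track B: 3, 6, 10, 15, 21 (triangular numbers n(n+1)/2 for n = 2, 3, …).
Track C: 3, 10, 13, 23, 36 (a Fibonacci-like recurrence a_n = a_{n-1} + a_{n-2}).
Track D: -1, -10, -100, -1000 (a geometric progression (common ratio 10)).
Term 20 comes from track D (its 5th entry): -10000.
Position 21 falls in track A as its term 6, giving 44.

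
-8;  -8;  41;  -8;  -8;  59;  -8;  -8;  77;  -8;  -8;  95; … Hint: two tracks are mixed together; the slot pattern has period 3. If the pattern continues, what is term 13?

-8

The slot pattern repeats as AAB (period 3), so there are 2 interleaved tracks.
Track A: -8, -8, -8, -8, -8, -8, -8, -8 (always -8).
Track B: 41, 59, 77, 95 (linear: a_n = 23 + 18·n).
The 13th slot belongs to track A; its 9th term is -8.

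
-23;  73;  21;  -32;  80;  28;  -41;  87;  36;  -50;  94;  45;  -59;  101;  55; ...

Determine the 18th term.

Split by position mod 3 into 3 tracks.
Subsequence A = -23, -32, -41, -50, -59: linear: a_n = -14 − 9·n.
Subsequence B = 73, 80, 87, 94, 101: adding 7 each time.
Subsequence C = 21, 28, 36, 45, 55: triangular numbers n(n+1)/2 for n = 6, 7, ….
The 18th slot belongs to subsequence C; its 6th term is 66.

66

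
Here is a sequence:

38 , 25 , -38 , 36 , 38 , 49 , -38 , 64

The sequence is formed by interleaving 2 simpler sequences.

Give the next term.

38

Positions 1, 3, 5, … form one subsequence and positions 2, 4, 6, … form another.
Stream A: 38, -38, 38, -38. The oscillation 38·(−1)^(n+1).
Stream B: 25, 36, 49, 64. Consecutive squares n² from n = 5.
Position 9 falls in stream A as its term 5, giving 38.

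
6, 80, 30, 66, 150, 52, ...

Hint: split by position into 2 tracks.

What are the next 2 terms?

The terms cycle through 2 interleaved subsequences.
Stream A: 6, 30, 150. Geometric, ×5 each step.
Stream B: 80, 66, 52. Arithmetic with common difference −14.
Position 7 falls in stream A as its term 4, giving 750.
Term 8 comes from stream B (its 4th entry): 38.

750, 38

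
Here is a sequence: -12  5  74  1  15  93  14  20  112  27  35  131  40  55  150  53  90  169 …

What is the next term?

Read the sequence 3 terms at a time; column i is its own pattern.
Track A is -12, 1, 14, 27, 40, 53, which is arithmetic, step +13.
Track B is 5, 15, 20, 35, 55, 90, which is each term equals the sum of the previous two.
Track C is 74, 93, 112, 131, 150, 169, which is arithmetic, step +19.
Position 19 → track A, term 7 = 66.

66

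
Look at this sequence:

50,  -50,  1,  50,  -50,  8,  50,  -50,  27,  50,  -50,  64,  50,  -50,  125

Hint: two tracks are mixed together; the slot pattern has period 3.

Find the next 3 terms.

50, -50, 216

Reading positions in blocks of 3 reveals the pattern AAB — 2 tracks woven together.
Subsequence A: 50, -50, 50, -50, 50, -50, 50, -50, 50, -50. Alternating ±50.
Subsequence B: 1, 8, 27, 64, 125. Perfect cubes starting at 1³.
Term 16 comes from subsequence A (its 11th entry): 50.
The 17th slot belongs to subsequence A; its 12th term is -50.
Term 18 comes from subsequence B (its 6th entry): 216.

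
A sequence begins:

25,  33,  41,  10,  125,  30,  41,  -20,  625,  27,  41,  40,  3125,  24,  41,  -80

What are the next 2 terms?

15625, 21

Split by position mod 4: positions 1, 5, 9, … form one track, and each other residue class forms its own.
Subsequence A: 25, 125, 625, 3125 — powers of 5.
Subsequence B: 33, 30, 27, 24 — arithmetic with common difference −3.
Subsequence C: 41, 41, 41, 41 — constant 41.
Subsequence D: 10, -20, 40, -80 — a geometric progression (common ratio -2).
Position 17 → subsequence A, term 5 = 15625.
Term 18 comes from subsequence B (its 5th entry): 21.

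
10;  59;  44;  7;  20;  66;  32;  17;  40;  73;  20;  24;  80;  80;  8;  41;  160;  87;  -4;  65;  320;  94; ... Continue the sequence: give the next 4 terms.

Taking every 4th term gives 4 separate tracks.
Stream A: 10, 20, 40, 80, 160, 320. Multiplying by 2 each time.
Stream B: 59, 66, 73, 80, 87, 94. Arithmetic, step +7.
Stream C: 44, 32, 20, 8, -4. Linear: a_n = 56 − 12·n.
Stream D: 7, 17, 24, 41, 65. Each term equals the sum of the previous two.
Position 23 falls in stream C as its term 6, giving -16.
Position 24 falls in stream D as its term 6, giving 106.
Term 25 comes from stream A (its 7th entry): 640.
Position 26 falls in stream B as its term 7, giving 101.

-16, 106, 640, 101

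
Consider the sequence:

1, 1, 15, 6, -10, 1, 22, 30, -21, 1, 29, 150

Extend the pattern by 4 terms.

-32, 1, 36, 750

The terms cycle through 4 interleaved subsequences.
Stream A: 1, -10, -21 — arithmetic with common difference −11.
Stream B: 1, 1, 1 — constant 1.
Stream C: 15, 22, 29 — adding 7 each time.
Stream D: 6, 30, 150 — geometric with ratio 5.
Term 13 comes from stream A (its 4th entry): -32.
The 14th slot belongs to stream B; its 4th term is 1.
The 15th slot belongs to stream C; its 4th term is 36.
Position 16 → stream D, term 4 = 750.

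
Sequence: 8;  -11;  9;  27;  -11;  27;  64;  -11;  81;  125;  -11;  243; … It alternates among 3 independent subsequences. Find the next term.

Split by position mod 3: positions 1, 4, 7, … form one track, and each other residue class forms its own.
Track A is 8, 27, 64, 125, which is perfect cubes starting at 2³.
Track B is -11, -11, -11, -11, which is the constant sequence -11.
Track C is 9, 27, 81, 243, which is powers of 3.
Term 13 comes from track A (its 5th entry): 216.

216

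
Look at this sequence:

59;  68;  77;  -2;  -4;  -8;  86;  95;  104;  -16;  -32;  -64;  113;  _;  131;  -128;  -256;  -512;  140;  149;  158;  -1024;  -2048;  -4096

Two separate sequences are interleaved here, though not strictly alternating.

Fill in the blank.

122

Positions follow the repeating pattern AAABBB; grouping by letter gives 2 tracks.
Stream A: 59, 68, 77, 86, 95, 104, 113, ?, 131, 140, 149, 158 (arithmetic with common difference +9).
Stream B: -2, -4, -8, -16, -32, -64, -128, -256, -512, -1024, -2048, -4096 (geometric with ratio 2).
Filling stream A at index 8 by its rule yields 122.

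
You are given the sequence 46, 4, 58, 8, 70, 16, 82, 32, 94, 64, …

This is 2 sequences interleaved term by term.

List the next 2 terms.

106, 128

Taking every 2nd term gives 2 separate tracks.
Subsequence A: 46, 58, 70, 82, 94 (arithmetic, step +12).
Subsequence B: 4, 8, 16, 32, 64 (multiplying by 2 each time).
Term 11 comes from subsequence A (its 6th entry): 106.
The 12th slot belongs to subsequence B; its 6th term is 128.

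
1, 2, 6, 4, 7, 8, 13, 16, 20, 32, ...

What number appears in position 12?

64

The terms cycle through 2 interleaved subsequences.
Track A: 1, 6, 7, 13, 20. Each term equals the sum of the previous two.
Track B: 2, 4, 8, 16, 32. Powers of 2.
Position 12 falls in track B as its term 6, giving 64.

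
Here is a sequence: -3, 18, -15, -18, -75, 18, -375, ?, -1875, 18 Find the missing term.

Taking every 2nd term gives 2 separate tracks.
Track A: -3, -15, -75, -375, -1875 (geometric, ×5 each step).
Track B: 18, -18, 18, ?, 18 (alternating ±18).
Filling track B at index 4 by its rule yields -18.

-18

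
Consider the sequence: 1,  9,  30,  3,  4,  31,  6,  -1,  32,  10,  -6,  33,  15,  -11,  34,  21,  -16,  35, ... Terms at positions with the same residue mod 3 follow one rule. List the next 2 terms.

Split by position mod 3 into 3 tracks.
Subsequence A: 1, 3, 6, 10, 15, 21. Triangular numbers n(n+1)/2 for n = 1, 2, ….
Subsequence B: 9, 4, -1, -6, -11, -16. Subtracting 5 each time.
Subsequence C: 30, 31, 32, 33, 34, 35. Arithmetic, step +1.
Term 19 comes from subsequence A (its 7th entry): 28.
The 20th slot belongs to subsequence B; its 7th term is -21.

28, -21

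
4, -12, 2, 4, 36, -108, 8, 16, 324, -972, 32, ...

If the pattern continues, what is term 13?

Positions follow the repeating pattern AABB; grouping by letter gives 2 tracks.
Track A: 4, -12, 36, -108, 324, -972. Geometric with ratio -3.
Track B: 2, 4, 8, 16, 32. Powers 2^1, 2^2, 2^3, ….
The 13th slot belongs to track A; its 7th term is 2916.

2916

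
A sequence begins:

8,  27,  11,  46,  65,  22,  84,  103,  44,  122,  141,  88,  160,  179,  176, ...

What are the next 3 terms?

Reading positions in blocks of 3 reveals the pattern AAB — 2 tracks woven together.
Subsequence A is 8, 27, 46, 65, 84, 103, 122, 141, 160, 179, which is adding 19 each time.
Subsequence B is 11, 22, 44, 88, 176, which is geometric with ratio 2.
Position 16 → subsequence A, term 11 = 198.
Term 17 comes from subsequence A (its 12th entry): 217.
Position 18 → subsequence B, term 6 = 352.

198, 217, 352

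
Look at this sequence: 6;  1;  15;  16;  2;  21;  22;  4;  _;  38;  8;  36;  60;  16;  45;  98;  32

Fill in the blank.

Split by position mod 3: positions 1, 4, 7, … form one track, and each other residue class forms its own.
Track A: 6, 16, 22, 38, 60, 98 — each term equals the sum of the previous two.
Track B: 1, 2, 4, 8, 16, 32 — multiplying by 2 each time.
Track C: 15, 21, ?, 36, 45 — the triangular numbers T_5, T_6, ….
Filling track C at index 3 by its rule yields 28.

28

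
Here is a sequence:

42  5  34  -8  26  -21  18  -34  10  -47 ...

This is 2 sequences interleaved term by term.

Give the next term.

2

Split by position mod 2 into 2 tracks.
Subsequence A: 42, 34, 26, 18, 10. Subtracting 8 each time.
Subsequence B: 5, -8, -21, -34, -47. Subtracting 13 each time.
The 11th slot belongs to subsequence A; its 6th term is 2.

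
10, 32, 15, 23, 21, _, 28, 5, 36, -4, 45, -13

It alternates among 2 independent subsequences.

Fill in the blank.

Odd-indexed and even-indexed terms follow separate rules.
Stream A: 10, 15, 21, 28, 36, 45 (the triangular numbers T_4, T_5, …).
Stream B: 32, 23, ?, 5, -4, -13 (arithmetic with common difference −9).
Filling stream B at index 3 by its rule yields 14.

14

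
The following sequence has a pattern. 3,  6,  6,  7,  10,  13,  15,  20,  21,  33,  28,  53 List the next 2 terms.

Taking every 2nd term gives 2 separate tracks.
Stream A = 3, 6, 10, 15, 21, 28: the triangular numbers T_2, T_3, ….
Stream B = 6, 7, 13, 20, 33, 53: each term equals the sum of the previous two.
The 13th slot belongs to stream A; its 7th term is 36.
Position 14 falls in stream B as its term 7, giving 86.

36, 86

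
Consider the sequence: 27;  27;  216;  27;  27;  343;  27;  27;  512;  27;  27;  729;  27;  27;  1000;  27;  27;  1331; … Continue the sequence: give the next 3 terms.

The slot pattern repeats as AAB (period 3), so there are 2 interleaved tracks.
Track A: 27, 27, 27, 27, 27, 27, 27, 27, 27, 27, 27, 27 (constant 27).
Track B: 216, 343, 512, 729, 1000, 1331 (perfect cubes starting at 6³).
Position 19 falls in track A as its term 13, giving 27.
The 20th slot belongs to track A; its 14th term is 27.
Term 21 comes from track B (its 7th entry): 1728.

27, 27, 1728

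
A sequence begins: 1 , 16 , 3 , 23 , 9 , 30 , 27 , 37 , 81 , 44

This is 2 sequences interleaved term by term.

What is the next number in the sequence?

Split by position mod 2 into 2 tracks.
Stream A is 1, 3, 9, 27, 81, which is successive powers of 3.
Stream B is 16, 23, 30, 37, 44, which is adding 7 each time.
The 11th slot belongs to stream A; its 6th term is 243.

243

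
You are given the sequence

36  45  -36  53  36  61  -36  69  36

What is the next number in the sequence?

Taking every 2nd term gives 2 separate tracks.
Track A: 36, -36, 36, -36, 36. The oscillation 36·(−1)^(n+1).
Track B: 45, 53, 61, 69. Linear: a_n = 37 + 8·n.
Position 10 → track B, term 5 = 77.

77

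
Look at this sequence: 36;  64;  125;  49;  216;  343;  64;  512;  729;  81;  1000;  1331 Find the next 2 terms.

100, 1728

Reading positions in blocks of 3 reveals the pattern ABB — 2 tracks woven together.
Subsequence A is 36, 49, 64, 81, which is perfect squares starting at 6².
Subsequence B is 64, 125, 216, 343, 512, 729, 1000, 1331, which is consecutive cubes n³ from n = 4.
Term 13 comes from subsequence A (its 5th entry): 100.
The 14th slot belongs to subsequence B; its 9th term is 1728.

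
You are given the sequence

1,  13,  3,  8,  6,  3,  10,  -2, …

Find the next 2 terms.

15, -7

The terms cycle through 2 interleaved subsequences.
Track A: 1, 3, 6, 10 — the triangular numbers T_1, T_2, ….
Track B: 13, 8, 3, -2 — arithmetic, step −5.
Position 9 → track A, term 5 = 15.
The 10th slot belongs to track B; its 5th term is -7.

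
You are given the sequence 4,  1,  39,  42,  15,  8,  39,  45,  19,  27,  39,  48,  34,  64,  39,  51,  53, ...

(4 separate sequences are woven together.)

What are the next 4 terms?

125, 39, 54, 87

The terms cycle through 4 interleaved subsequences.
Track A: 4, 15, 19, 34, 53. Fibonacci-style (each term is the sum of the two before it).
Track B: 1, 8, 27, 64. The cubes 1³, 2³, 3³, ….
Track C: 39, 39, 39, 39. Always 39.
Track D: 42, 45, 48, 51. Arithmetic, step +3.
Term 18 comes from track B (its 5th entry): 125.
The 19th slot belongs to track C; its 5th term is 39.
The 20th slot belongs to track D; its 5th term is 54.
Position 21 → track A, term 6 = 87.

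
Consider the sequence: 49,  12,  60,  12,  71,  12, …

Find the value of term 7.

Positions 1, 3, 5, … form one subsequence and positions 2, 4, 6, … form another.
Subsequence A = 49, 60, 71: arithmetic with common difference +11.
Subsequence B = 12, 12, 12: always 12.
Term 7 comes from subsequence A (its 4th entry): 82.

82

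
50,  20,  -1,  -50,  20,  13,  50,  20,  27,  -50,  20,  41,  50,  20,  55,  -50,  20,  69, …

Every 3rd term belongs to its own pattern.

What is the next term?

Split by position mod 3: positions 1, 4, 7, … form one track, and each other residue class forms its own.
Track A is 50, -50, 50, -50, 50, -50, which is alternating ±50.
Track B is 20, 20, 20, 20, 20, 20, which is always 20.
Track C is -1, 13, 27, 41, 55, 69, which is linear: a_n = -15 + 14·n.
Term 19 comes from track A (its 7th entry): 50.

50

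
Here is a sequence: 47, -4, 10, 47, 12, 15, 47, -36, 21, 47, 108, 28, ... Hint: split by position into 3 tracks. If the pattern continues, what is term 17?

972

The terms cycle through 3 interleaved subsequences.
Track A: 47, 47, 47, 47. Always 47.
Track B: -4, 12, -36, 108. A geometric progression (common ratio -3).
Track C: 10, 15, 21, 28. The triangular numbers T_4, T_5, ….
Position 17 falls in track B as its term 6, giving 972.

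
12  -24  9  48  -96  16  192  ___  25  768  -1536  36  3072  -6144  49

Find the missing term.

The slot pattern repeats as AAB (period 3), so there are 2 interleaved tracks.
Stream A: 12, -24, 48, -96, 192, ?, 768, -1536, 3072, -6144 — geometric, ×-2 each step.
Stream B: 9, 16, 25, 36, 49 — the squares 3², 4², 5², ….
The gap is stream A's term 6; the rule gives -384.

-384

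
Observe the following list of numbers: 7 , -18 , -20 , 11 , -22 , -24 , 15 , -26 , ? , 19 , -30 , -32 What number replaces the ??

The slot pattern repeats as ABB (period 3), so there are 2 interleaved tracks.
Track A is 7, 11, 15, 19, which is arithmetic, step +4.
Track B is -18, -20, -22, -24, -26, ?, -30, -32, which is linear: a_n = -16 − 2·n.
Track B's pattern makes the blank -28.

-28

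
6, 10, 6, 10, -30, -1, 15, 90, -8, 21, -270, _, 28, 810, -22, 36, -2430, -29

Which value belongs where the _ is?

-15

Split by position mod 3: positions 1, 4, 7, … form one track, and each other residue class forms its own.
Stream A is 6, 10, 15, 21, 28, 36, which is the triangular numbers T_3, T_4, ….
Stream B is 10, -30, 90, -270, 810, -2430, which is multiplying by -3 each time.
Stream C is 6, -1, -8, ?, -22, -29, which is arithmetic, step −7.
So the missing entry in stream C is -15.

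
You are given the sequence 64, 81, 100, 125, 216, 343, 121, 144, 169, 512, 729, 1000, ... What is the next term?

196

Reading positions in blocks of 6 reveals the pattern AAABBB — 2 tracks woven together.
Track A: 64, 81, 100, 121, 144, 169 — the squares 8², 9², 10², ….
Track B: 125, 216, 343, 512, 729, 1000 — perfect cubes starting at 5³.
Position 13 falls in track A as its term 7, giving 196.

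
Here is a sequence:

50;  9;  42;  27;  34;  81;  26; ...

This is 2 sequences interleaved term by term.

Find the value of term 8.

243

Taking every 2nd term gives 2 separate tracks.
Track A is 50, 42, 34, 26, which is linear: a_n = 58 − 8·n.
Track B is 9, 27, 81, which is powers of 3.
Term 8 comes from track B (its 4th entry): 243.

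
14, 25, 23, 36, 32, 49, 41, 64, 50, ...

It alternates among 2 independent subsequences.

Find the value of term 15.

Positions 1, 3, 5, … form one subsequence and positions 2, 4, 6, … form another.
Track A is 14, 23, 32, 41, 50, which is linear: a_n = 5 + 9·n.
Track B is 25, 36, 49, 64, which is perfect squares starting at 5².
The 15th slot belongs to track A; its 8th term is 77.

77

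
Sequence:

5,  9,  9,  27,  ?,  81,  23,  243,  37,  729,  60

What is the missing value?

Positions 1, 3, 5, … form one subsequence and positions 2, 4, 6, … form another.
Stream A: 5, 9, ?, 23, 37, 60. Each term equals the sum of the previous two.
Stream B: 9, 27, 81, 243, 729. Powers 3^2, 3^3, 3^4, ….
So the missing entry in stream A is 14.

14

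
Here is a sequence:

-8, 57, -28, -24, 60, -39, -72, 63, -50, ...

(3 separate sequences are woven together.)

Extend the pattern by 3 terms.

-216, 66, -61

Split by position mod 3 into 3 tracks.
Subsequence A is -8, -24, -72, which is geometric with ratio 3.
Subsequence B is 57, 60, 63, which is arithmetic with common difference +3.
Subsequence C is -28, -39, -50, which is linear: a_n = -17 − 11·n.
The 10th slot belongs to subsequence A; its 4th term is -216.
Position 11 falls in subsequence B as its term 4, giving 66.
Position 12 falls in subsequence C as its term 4, giving -61.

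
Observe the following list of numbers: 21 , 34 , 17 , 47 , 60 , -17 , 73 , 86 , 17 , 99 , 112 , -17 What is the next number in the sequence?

Positions follow the repeating pattern AAB; grouping by letter gives 2 tracks.
Track A = 21, 34, 47, 60, 73, 86, 99, 112: linear: a_n = 8 + 13·n.
Track B = 17, -17, 17, -17: oscillating between 17 and -17.
Position 13 → track A, term 9 = 125.

125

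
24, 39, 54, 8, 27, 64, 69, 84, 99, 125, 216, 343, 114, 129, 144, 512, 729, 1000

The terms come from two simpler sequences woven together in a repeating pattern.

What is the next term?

Reading positions in blocks of 6 reveals the pattern AAABBB — 2 tracks woven together.
Track A: 24, 39, 54, 69, 84, 99, 114, 129, 144 (linear: a_n = 9 + 15·n).
Track B: 8, 27, 64, 125, 216, 343, 512, 729, 1000 (the cubes 2³, 3³, 4³, …).
Term 19 comes from track A (its 10th entry): 159.

159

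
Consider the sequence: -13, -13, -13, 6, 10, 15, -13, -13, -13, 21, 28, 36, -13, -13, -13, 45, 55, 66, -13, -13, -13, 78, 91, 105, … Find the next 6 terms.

Positions follow the repeating pattern AAABBB; grouping by letter gives 2 tracks.
Track A is -13, -13, -13, -13, -13, -13, -13, -13, -13, -13, -13, -13, which is constant -13.
Track B is 6, 10, 15, 21, 28, 36, 45, 55, 66, 78, 91, 105, which is triangular numbers n(n+1)/2 for n = 3, 4, ….
Position 25 falls in track A as its term 13, giving -13.
The 26th slot belongs to track A; its 14th term is -13.
Position 27 falls in track A as its term 15, giving -13.
Position 28 → track B, term 13 = 120.
The 29th slot belongs to track B; its 14th term is 136.
The 30th slot belongs to track B; its 15th term is 153.

-13, -13, -13, 120, 136, 153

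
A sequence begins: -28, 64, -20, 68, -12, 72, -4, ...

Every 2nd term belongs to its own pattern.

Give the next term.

76

Positions 1, 3, 5, … form one subsequence and positions 2, 4, 6, … form another.
Subsequence A is -28, -20, -12, -4, which is linear: a_n = -36 + 8·n.
Subsequence B is 64, 68, 72, which is adding 4 each time.
The 8th slot belongs to subsequence B; its 4th term is 76.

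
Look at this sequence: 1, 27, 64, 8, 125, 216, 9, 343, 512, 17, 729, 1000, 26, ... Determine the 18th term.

Reading positions in blocks of 3 reveals the pattern ABB — 2 tracks woven together.
Subsequence A: 1, 8, 9, 17, 26 (a Fibonacci-like recurrence a_n = a_{n-1} + a_{n-2}).
Subsequence B: 27, 64, 125, 216, 343, 512, 729, 1000 (perfect cubes starting at 3³).
Term 18 comes from subsequence B (its 12th entry): 2744.

2744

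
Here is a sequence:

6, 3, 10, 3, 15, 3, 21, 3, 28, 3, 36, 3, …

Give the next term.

45

The terms cycle through 2 interleaved subsequences.
Track A is 6, 10, 15, 21, 28, 36, which is triangular numbers n(n+1)/2 for n = 3, 4, ….
Track B is 3, 3, 3, 3, 3, 3, which is always 3.
The 13th slot belongs to track A; its 7th term is 45.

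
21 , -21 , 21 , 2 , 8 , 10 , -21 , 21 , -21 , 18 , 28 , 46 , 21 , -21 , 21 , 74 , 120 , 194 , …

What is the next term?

-21

The slot pattern repeats as AAABBB (period 6), so there are 2 interleaved tracks.
Track A is 21, -21, 21, -21, 21, -21, 21, -21, 21, which is the oscillation 21·(−1)^(n+1).
Track B is 2, 8, 10, 18, 28, 46, 74, 120, 194, which is Fibonacci-style (each term is the sum of the two before it).
The 19th slot belongs to track A; its 10th term is -21.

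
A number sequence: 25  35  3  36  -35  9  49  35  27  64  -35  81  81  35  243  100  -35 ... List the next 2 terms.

Split by position mod 3 into 3 tracks.
Track A is 25, 36, 49, 64, 81, 100, which is perfect squares starting at 5².
Track B is 35, -35, 35, -35, 35, -35, which is oscillating between 35 and -35.
Track C is 3, 9, 27, 81, 243, which is successive powers of 3.
The 18th slot belongs to track C; its 6th term is 729.
The 19th slot belongs to track A; its 7th term is 121.

729, 121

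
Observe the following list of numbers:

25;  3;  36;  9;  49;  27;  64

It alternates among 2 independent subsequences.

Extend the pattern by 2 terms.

The terms cycle through 2 interleaved subsequences.
Subsequence A: 25, 36, 49, 64 — perfect squares starting at 5².
Subsequence B: 3, 9, 27 — geometric, ×3 each step.
The 8th slot belongs to subsequence B; its 4th term is 81.
Position 9 falls in subsequence A as its term 5, giving 81.

81, 81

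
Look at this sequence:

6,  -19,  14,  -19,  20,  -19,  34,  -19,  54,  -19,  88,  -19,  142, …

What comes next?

Odd-indexed and even-indexed terms follow separate rules.
Subsequence A is 6, 14, 20, 34, 54, 88, 142, which is a Fibonacci-like recurrence a_n = a_{n-1} + a_{n-2}.
Subsequence B is -19, -19, -19, -19, -19, -19, which is the constant sequence -19.
The 14th slot belongs to subsequence B; its 7th term is -19.

-19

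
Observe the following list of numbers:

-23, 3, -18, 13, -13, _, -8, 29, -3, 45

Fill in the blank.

Split by position mod 2 into 2 tracks.
Track A is -23, -18, -13, -8, -3, which is arithmetic with common difference +5.
Track B is 3, 13, ?, 29, 45, which is Fibonacci-style (each term is the sum of the two before it).
Track B's pattern makes the blank 16.

16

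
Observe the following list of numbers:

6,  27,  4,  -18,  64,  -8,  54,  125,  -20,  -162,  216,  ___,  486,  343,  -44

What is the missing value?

-32

Read the sequence 3 terms at a time; column i is its own pattern.
Track A: 6, -18, 54, -162, 486 — geometric with ratio -3.
Track B: 27, 64, 125, 216, 343 — perfect cubes starting at 3³.
Track C: 4, -8, -20, ?, -44 — linear: a_n = 16 − 12·n.
Filling track C at index 4 by its rule yields -32.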